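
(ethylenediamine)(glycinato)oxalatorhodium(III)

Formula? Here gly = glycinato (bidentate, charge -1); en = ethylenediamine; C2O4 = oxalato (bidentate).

[Rh(C2O4)(en)(gly)]

Ligands: 1 glycinato (gly, -1), 1 ethylenediamine (en, neutral), 1 oxalato (C2O4, -2). Ligand charge sum = -3.
With Rh in oxidation state +3, the complex ion is [Rh...].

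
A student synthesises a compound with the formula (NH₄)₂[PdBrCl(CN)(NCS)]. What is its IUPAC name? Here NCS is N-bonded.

ammonium bromochlorocyanoisothiocyanatopalladate(II)

The 2 ammonium counter-ions carry a total charge of +2, so each complex ion is 2−.
Ligand charges: 1×isothiocyanato (-1 each), 1×chloro (-1 each), 1×cyano (-1 each), 1×bromo (-1 each); total -4. So Pd + (-4) = 2−, giving Pd = +2.
Ligands are named alphabetically: bromo before chloro before cyano before isothiocyanato.
The complex ion is anionic, so palladium takes the -ate form palladate(II).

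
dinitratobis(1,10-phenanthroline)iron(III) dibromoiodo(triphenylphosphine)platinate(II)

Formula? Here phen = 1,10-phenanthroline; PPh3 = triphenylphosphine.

Cation [Fe…]: ligand charges -2, Fe(III) ⇒ ion charge 1+.
Anion [Pt…]: ligand charges -3, Pt(II) ⇒ ion charge 1−.
One 1+ cation balances one 1− anion.

[Fe(NO3)2(phen)2][PtBr2I(PPh3)]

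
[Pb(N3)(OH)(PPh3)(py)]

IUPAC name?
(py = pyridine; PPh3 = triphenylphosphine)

azidohydroxo(pyridine)(triphenylphosphine)lead(II)

There is no counter-ion, so the complex is neutral overall.
Ligand charges: 1×pyridine (neutral), 1×hydroxo (-1 each), 1×triphenylphosphine (neutral), 1×azido (-1 each); total -2. So Pb + (-2) = 0, giving Pb = +2.
Ligands are named alphabetically: azido before hydroxo before pyridine before triphenylphosphine.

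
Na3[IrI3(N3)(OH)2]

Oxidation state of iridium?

3 sodium outside the brackets (+1 each) → the complex ion is 3−.
Ligand charges: 3×I = -3; 1×N3 = -1; 2×OH = -2; sum -6.
Ir + (-6) = 3− ⇒ Ir is +3.

+3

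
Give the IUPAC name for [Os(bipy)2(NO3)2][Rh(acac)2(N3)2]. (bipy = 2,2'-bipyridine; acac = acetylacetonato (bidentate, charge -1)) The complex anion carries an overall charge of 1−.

bis(2,2'-bipyridine)dinitratoosmium(III) bis(acetylacetonato)diazidorhodate(III)

Both ions are complex: the cation is named first with the plain metal name, the anion second with the -ate form; each ion's ligands are alphabetised independently.
The complex anion is given as 1−; its ligand charges sum to -4, so Rh = +3.
A 1:1 salt means the cation carries the equal and opposite charge, 1+.
Cation: ligand charges sum to -2; for the ion to be 1+, Os = +3.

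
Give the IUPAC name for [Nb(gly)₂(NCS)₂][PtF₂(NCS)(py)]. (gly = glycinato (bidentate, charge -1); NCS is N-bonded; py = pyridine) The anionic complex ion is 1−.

bis(glycinato)diisothiocyanatoniobium(V) difluoroisothiocyanato(pyridine)platinate(II)

Both ions are complex: the cation is named first with the plain metal name, the anion second with the -ate form; each ion's ligands are alphabetised independently.
The complex anion is given as 1−; its ligand charges sum to -3, so Pt = +2.
A 1:1 salt means the cation carries the equal and opposite charge, 1+.
Cation: ligand charges sum to -4; for the ion to be 1+, Nb = +5.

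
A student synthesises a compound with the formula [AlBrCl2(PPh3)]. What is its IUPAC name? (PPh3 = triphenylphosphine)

bromodichloro(triphenylphosphine)aluminium(III)

There is no counter-ion, so the complex is neutral overall.
Ligand charges: 2×chloro (-1 each), 1×bromo (-1 each), 1×triphenylphosphine (neutral); total -3. So Al + (-3) = 0, giving Al = +3.
Ligands are named alphabetically: bromo before chloro before triphenylphosphine.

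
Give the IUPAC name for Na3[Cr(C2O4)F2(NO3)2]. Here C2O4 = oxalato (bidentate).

sodium difluorodinitratooxalatochromate(III)

The 3 sodium counter-ions carry a total charge of +3, so each complex ion is 3−.
Ligand charges: 1×oxalato (-2 each), 2×fluoro (-1 each), 2×nitrato (-1 each); total -6. So Cr + (-6) = 3−, giving Cr = +3.
The complex ion is anionic, so chromium takes the -ate form chromate(III).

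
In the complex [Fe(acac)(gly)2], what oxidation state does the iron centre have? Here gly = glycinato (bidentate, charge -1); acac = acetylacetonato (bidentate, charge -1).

+3

No counter-ion: the bracketed complex is neutral.
Ligand charges: 2×gly = -2; 1×acac = -1; sum -3.
Fe + (-3) = 0 ⇒ Fe is +3.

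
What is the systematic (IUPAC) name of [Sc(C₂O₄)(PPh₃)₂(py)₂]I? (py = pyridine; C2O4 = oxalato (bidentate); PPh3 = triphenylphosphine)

The 1 iodide counter-ion carries a total charge of -1, so each complex ion is 1+.
Ligand charges: 2×pyridine (neutral), 1×oxalato (-2 each), 2×triphenylphosphine (neutral); total -2. So Sc + (-2) = 1+, giving Sc = +3.
Ligands are named alphabetically: oxalato before pyridine before triphenylphosphine.

oxalatobis(pyridine)bis(triphenylphosphine)scandium(III) iodide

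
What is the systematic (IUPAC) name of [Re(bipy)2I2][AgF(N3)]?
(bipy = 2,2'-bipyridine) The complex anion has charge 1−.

Both ions are complex: the cation is named first with the plain metal name, the anion second with the -ate form; each ion's ligands are alphabetised independently.
The complex anion is given as 1−; its ligand charges sum to -2, so Ag = +1.
A 1:1 salt means the cation carries the equal and opposite charge, 1+.
Cation: ligand charges sum to -2; for the ion to be 1+, Re = +3.

bis(2,2'-bipyridine)diiodorhenium(III) azidofluoroargentate(I)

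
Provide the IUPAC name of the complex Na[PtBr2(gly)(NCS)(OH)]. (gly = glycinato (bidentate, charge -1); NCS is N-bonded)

sodium dibromo(glycinato)hydroxoisothiocyanatoplatinate(IV)

The 1 sodium counter-ion carries a total charge of +1, so each complex ion is 1−.
Ligand charges: 2×bromo (-1 each), 1×glycinato (-1 each), 1×isothiocyanato (-1 each), 1×hydroxo (-1 each); total -5. So Pt + (-5) = 1−, giving Pt = +4.
The complex ion is anionic, so platinum takes the -ate form platinate(IV).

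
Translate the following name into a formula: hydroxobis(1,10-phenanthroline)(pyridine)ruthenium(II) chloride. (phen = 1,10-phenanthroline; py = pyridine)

[Ru(OH)(phen)2(py)]Cl

Ligands: 2 1,10-phenanthroline (phen, neutral), 1 hydroxo (OH, -1), 1 pyridine (py, neutral). Ligand charge sum = -1.
Charge balance with chloride (-1) requires 1 complex ion per 1 chloride.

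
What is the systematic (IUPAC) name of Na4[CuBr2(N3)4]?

The 4 sodium counter-ions carry a total charge of +4, so each complex ion is 4−.
Ligand charges: 2×bromo (-1 each), 4×azido (-1 each); total -6. So Cu + (-6) = 4−, giving Cu = +2.
Ligands are named alphabetically: azido before bromo.
The complex ion is anionic, so copper takes the -ate form cuprate(II).

sodium tetraazidodibromocuprate(II)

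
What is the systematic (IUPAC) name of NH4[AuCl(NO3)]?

The 1 ammonium counter-ion carries a total charge of +1, so each complex ion is 1−.
Ligand charges: 1×nitrato (-1 each), 1×chloro (-1 each); total -2. So Au + (-2) = 1−, giving Au = +1.
Ligands are named alphabetically: chloro before nitrato.
The complex ion is anionic, so gold takes the -ate form aurate(I).

ammonium chloronitratoaurate(I)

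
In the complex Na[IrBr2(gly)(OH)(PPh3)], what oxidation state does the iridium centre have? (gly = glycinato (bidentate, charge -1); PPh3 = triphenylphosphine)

1 sodium outside the brackets (+1 each) → the complex ion is 1−.
Ligand charges: 1×gly = -1; 2×Br = -2; 1×PPh3 neutral; 1×OH = -1; sum -4.
Ir + (-4) = 1− ⇒ Ir is +3.

+3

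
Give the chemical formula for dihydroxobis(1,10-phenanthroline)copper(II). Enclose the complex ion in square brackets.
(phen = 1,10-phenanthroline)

Ligands: 2 1,10-phenanthroline (phen, neutral), 2 hydroxo (OH, -1). Ligand charge sum = -2.
With Cu in oxidation state +2, the complex ion is [Cu...].

[Cu(OH)2(phen)2]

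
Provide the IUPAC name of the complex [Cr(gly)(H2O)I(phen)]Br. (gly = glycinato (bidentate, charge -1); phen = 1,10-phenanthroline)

aqua(glycinato)iodo(1,10-phenanthroline)chromium(III) bromide

The 1 bromide counter-ion carries a total charge of -1, so each complex ion is 1+.
Ligand charges: 1×iodo (-1 each), 1×aqua (neutral), 1×glycinato (-1 each), 1×1,10-phenanthroline (neutral); total -2. So Cr + (-2) = 1+, giving Cr = +3.
Ligands are named alphabetically: aqua before glycinato before iodo before phenanthroline.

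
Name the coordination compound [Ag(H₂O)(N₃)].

aquaazidosilver(I)

There is no counter-ion, so the complex is neutral overall.
Ligand charges: 1×azido (-1 each), 1×aqua (neutral); total -1. So Ag + (-1) = 0, giving Ag = +1.
Ligands are named alphabetically: aqua before azido.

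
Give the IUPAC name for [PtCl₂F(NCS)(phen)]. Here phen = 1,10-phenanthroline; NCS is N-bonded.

dichlorofluoroisothiocyanato(1,10-phenanthroline)platinum(IV)

There is no counter-ion, so the complex is neutral overall.
Ligand charges: 1×fluoro (-1 each), 2×chloro (-1 each), 1×1,10-phenanthroline (neutral), 1×isothiocyanato (-1 each); total -4. So Pt + (-4) = 0, giving Pt = +4.
Ligands are named alphabetically: chloro before fluoro before isothiocyanato before phenanthroline.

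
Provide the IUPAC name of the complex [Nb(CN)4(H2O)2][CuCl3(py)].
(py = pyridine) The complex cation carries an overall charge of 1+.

Both ions are complex: the cation is named first with the plain metal name, the anion second with the -ate form; each ion's ligands are alphabetised independently.
The complex cation is given as 1+; its ligand charges sum to -4, so Nb = +5.
A 1:1 salt means the anion carries the equal and opposite charge, 1−.
Anion: ligand charges sum to -3; for the ion to be 1−, Cu = +2.

diaquatetracyanoniobium(V) trichloro(pyridine)cuprate(II)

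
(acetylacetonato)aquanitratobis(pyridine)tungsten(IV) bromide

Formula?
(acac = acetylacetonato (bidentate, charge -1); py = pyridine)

[W(acac)(H2O)(NO3)(py)2]Br2

Ligands: 1 acetylacetonato (acac, -1), 1 nitrato (NO3, -1), 1 aqua (H2O, neutral), 2 pyridine (py, neutral). Ligand charge sum = -2.
With W in oxidation state +4, the complex ion is [W...]^2+.
Charge balance with bromide (-1) requires 1 complex ion per 2 bromide.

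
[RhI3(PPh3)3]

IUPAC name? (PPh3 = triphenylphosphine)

triiodotris(triphenylphosphine)rhodium(III)

There is no counter-ion, so the complex is neutral overall.
Ligand charges: 3×iodo (-1 each), 3×triphenylphosphine (neutral); total -3. So Rh + (-3) = 0, giving Rh = +3.
Ligands are named alphabetically: iodo before triphenylphosphine.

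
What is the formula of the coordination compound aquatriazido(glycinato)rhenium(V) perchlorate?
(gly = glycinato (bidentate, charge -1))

[Re(gly)(H2O)(N3)3]ClO4

Ligands: 3 azido (N3, -1), 1 aqua (H2O, neutral), 1 glycinato (gly, -1). Ligand charge sum = -4.
Charge balance with perchlorate (-1) requires 1 complex ion per 1 perchlorate.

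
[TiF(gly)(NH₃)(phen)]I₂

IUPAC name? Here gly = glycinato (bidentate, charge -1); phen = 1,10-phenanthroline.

The 2 iodide counter-ions carry a total charge of -2, so each complex ion is 2+.
Ligand charges: 1×fluoro (-1 each), 1×ammine (neutral), 1×glycinato (-1 each), 1×1,10-phenanthroline (neutral); total -2. So Ti + (-2) = 2+, giving Ti = +4.
Ligands are named alphabetically: ammine before fluoro before glycinato before phenanthroline.

amminefluoro(glycinato)(1,10-phenanthroline)titanium(IV) iodide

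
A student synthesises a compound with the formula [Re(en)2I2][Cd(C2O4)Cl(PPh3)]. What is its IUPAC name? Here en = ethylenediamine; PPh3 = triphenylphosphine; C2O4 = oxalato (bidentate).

bis(ethylenediamine)diiodorhenium(III) chlorooxalato(triphenylphosphine)cadmate(II)

Both ions are complex: the cation is named first with the plain metal name, the anion second with the -ate form; each ion's ligands are alphabetised independently.
Cadmium is always +2 in its complexes; the anion's ligand charges sum to -3, so the complex anion is 1−.
A 1:1 salt means the cation carries the equal and opposite charge, 1+.
Cation: ligand charges sum to -2; for the ion to be 1+, Re = +3.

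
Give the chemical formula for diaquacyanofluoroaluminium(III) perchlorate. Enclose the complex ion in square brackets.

Ligands: 1 fluoro (F, -1), 2 aqua (H2O, neutral), 1 cyano (CN, -1). Ligand charge sum = -2.
With Al in oxidation state +3, the complex ion is [Al...]^1+.
Charge balance with perchlorate (-1) requires 1 complex ion per 1 perchlorate.

[Al(CN)F(H2O)2]ClO4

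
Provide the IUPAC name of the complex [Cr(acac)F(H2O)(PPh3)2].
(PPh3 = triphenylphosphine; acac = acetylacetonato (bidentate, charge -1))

(acetylacetonato)aquafluorobis(triphenylphosphine)chromium(II)

There is no counter-ion, so the complex is neutral overall.
Ligand charges: 2×triphenylphosphine (neutral), 1×fluoro (-1 each), 1×acetylacetonato (-1 each), 1×aqua (neutral); total -2. So Cr + (-2) = 0, giving Cr = +2.
Ligands are named alphabetically: acetylacetonato before aqua before fluoro before triphenylphosphine.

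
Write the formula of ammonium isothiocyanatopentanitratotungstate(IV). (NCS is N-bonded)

(NH4)2[W(NCS)(NO3)5]

Ligands: 1 isothiocyanato (NCS, -1), 5 nitrato (NO3, -1). Ligand charge sum = -6.
With W in oxidation state +4, the complex ion is [W...]^2−.
Charge balance with ammonium (+1) requires 1 complex ion per 2 ammonium.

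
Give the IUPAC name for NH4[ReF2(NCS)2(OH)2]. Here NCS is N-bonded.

ammonium difluorodihydroxodiisothiocyanatorhenate(V)

The 1 ammonium counter-ion carries a total charge of +1, so each complex ion is 1−.
Ligand charges: 2×fluoro (-1 each), 2×isothiocyanato (-1 each), 2×hydroxo (-1 each); total -6. So Re + (-6) = 1−, giving Re = +5.
Ligands are named alphabetically: fluoro before hydroxo before isothiocyanato.
The complex ion is anionic, so rhenium takes the -ate form rhenate(V).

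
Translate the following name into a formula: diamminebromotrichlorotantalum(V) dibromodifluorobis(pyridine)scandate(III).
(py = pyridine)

Cation [Ta…]: ligand charges -4, Ta(V) ⇒ ion charge 1+.
Anion [Sc…]: ligand charges -4, Sc(III) ⇒ ion charge 1−.

[TaBrCl3(NH3)2][ScBr2F2(py)2]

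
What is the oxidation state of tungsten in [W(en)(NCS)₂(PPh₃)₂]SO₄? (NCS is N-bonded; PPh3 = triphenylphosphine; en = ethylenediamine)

+4

1 sulfate outside the brackets (-2 each) → the complex ion is 2+.
Ligand charges: 2×NCS = -2; 2×PPh3 neutral; 1×en neutral; sum -2.
W + (-2) = 2+ ⇒ W is +4.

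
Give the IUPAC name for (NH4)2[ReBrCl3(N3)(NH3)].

The 2 ammonium counter-ions carry a total charge of +2, so each complex ion is 2−.
Ligand charges: 1×azido (-1 each), 3×chloro (-1 each), 1×bromo (-1 each), 1×ammine (neutral); total -5. So Re + (-5) = 2−, giving Re = +3.
Ligands are named alphabetically: ammine before azido before bromo before chloro.
The complex ion is anionic, so rhenium takes the -ate form rhenate(III).

ammonium ammineazidobromotrichlororhenate(III)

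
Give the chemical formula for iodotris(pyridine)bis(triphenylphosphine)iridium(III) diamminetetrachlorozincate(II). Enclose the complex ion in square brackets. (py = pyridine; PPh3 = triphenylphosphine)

Cation [Ir…]: ligand charges -1, Ir(III) ⇒ ion charge 2+.
Anion [Zn…]: ligand charges -4, Zn(II) ⇒ ion charge 2−.

[IrI(PPh3)2(py)3][ZnCl4(NH3)2]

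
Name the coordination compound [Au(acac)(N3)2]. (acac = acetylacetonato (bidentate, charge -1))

There is no counter-ion, so the complex is neutral overall.
Ligand charges: 1×acetylacetonato (-1 each), 2×azido (-1 each); total -3. So Au + (-3) = 0, giving Au = +3.
Ligands are named alphabetically: acetylacetonato before azido.

(acetylacetonato)diazidogold(III)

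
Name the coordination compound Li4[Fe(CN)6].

lithium hexacyanoferrate(II)

The 4 lithium counter-ions carry a total charge of +4, so each complex ion is 4−.
Ligand charges: 6×cyano (-1 each); total -6. So Fe + (-6) = 4−, giving Fe = +2.
The complex ion is anionic, so iron takes the -ate form ferrate(II).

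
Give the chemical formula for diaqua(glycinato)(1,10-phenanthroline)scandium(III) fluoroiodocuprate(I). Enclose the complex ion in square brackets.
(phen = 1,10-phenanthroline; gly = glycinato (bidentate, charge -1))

Cation [Sc…]: ligand charges -1, Sc(III) ⇒ ion charge 2+.
Anion [Cu…]: ligand charges -2, Cu(I) ⇒ ion charge 1−.

[Sc(gly)(H2O)2(phen)][CuFI]2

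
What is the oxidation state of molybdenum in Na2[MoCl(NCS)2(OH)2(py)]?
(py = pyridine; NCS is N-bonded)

+3

2 sodium outside the brackets (+1 each) → the complex ion is 2−.
Ligand charges: 2×OH = -2; 1×py neutral; 1×Cl = -1; 2×NCS = -2; sum -5.
Mo + (-5) = 2− ⇒ Mo is +3.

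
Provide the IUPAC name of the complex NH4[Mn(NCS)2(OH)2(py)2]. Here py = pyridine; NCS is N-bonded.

The 1 ammonium counter-ion carries a total charge of +1, so each complex ion is 1−.
Ligand charges: 2×pyridine (neutral), 2×hydroxo (-1 each), 2×isothiocyanato (-1 each); total -4. So Mn + (-4) = 1−, giving Mn = +3.
Ligands are named alphabetically: hydroxo before isothiocyanato before pyridine.
The complex ion is anionic, so manganese takes the -ate form manganate(III).

ammonium dihydroxodiisothiocyanatobis(pyridine)manganate(III)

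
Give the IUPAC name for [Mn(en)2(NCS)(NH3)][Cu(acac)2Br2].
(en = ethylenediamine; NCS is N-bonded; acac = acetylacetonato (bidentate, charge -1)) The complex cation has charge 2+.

The complex cation is given as 2+; its ligand charges sum to -1, so Mn = +3.
A 1:1 salt means the anion carries the equal and opposite charge, 2−.
Anion: ligand charges sum to -4; for the ion to be 2−, Cu = +2.

amminebis(ethylenediamine)isothiocyanatomanganese(III) bis(acetylacetonato)dibromocuprate(II)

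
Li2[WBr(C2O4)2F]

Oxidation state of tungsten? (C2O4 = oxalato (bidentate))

2 lithium outside the brackets (+1 each) → the complex ion is 2−.
Ligand charges: 1×F = -1; 2×C2O4 = -4; 1×Br = -1; sum -6.
W + (-6) = 2− ⇒ W is +4.

+4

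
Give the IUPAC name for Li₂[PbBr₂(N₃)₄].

The 2 lithium counter-ions carry a total charge of +2, so each complex ion is 2−.
Ligand charges: 4×azido (-1 each), 2×bromo (-1 each); total -6. So Pb + (-6) = 2−, giving Pb = +4.
Ligands are named alphabetically: azido before bromo.
The complex ion is anionic, so lead takes the -ate form plumbate(IV).

lithium tetraazidodibromoplumbate(IV)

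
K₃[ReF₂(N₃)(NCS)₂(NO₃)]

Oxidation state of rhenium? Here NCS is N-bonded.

+3

3 potassium outside the brackets (+1 each) → the complex ion is 3−.
Ligand charges: 1×NO3 = -1; 1×N3 = -1; 2×NCS = -2; 2×F = -2; sum -6.
Re + (-6) = 3− ⇒ Re is +3.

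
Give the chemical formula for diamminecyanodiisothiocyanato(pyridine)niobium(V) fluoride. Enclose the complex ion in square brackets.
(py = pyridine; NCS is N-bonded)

[Nb(CN)(NCS)2(NH3)2(py)]F2

Ligands: 2 ammine (NH3, neutral), 1 pyridine (py, neutral), 1 cyano (CN, -1), 2 isothiocyanato (NCS, -1). Ligand charge sum = -3.
With Nb in oxidation state +5, the complex ion is [Nb...]^2+.
Charge balance with fluoride (-1) requires 1 complex ion per 2 fluoride.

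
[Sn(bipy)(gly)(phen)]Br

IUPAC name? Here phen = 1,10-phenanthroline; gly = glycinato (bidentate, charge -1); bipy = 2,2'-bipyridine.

(2,2'-bipyridine)(glycinato)(1,10-phenanthroline)tin(II) bromide

The 1 bromide counter-ion carries a total charge of -1, so each complex ion is 1+.
Ligand charges: 1×1,10-phenanthroline (neutral), 1×glycinato (-1 each), 1×2,2'-bipyridine (neutral); total -1. So Sn + (-1) = 1+, giving Sn = +2.
Ligands are named alphabetically: bipyridine before glycinato before phenanthroline.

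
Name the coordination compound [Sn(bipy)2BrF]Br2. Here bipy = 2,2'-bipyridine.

bis(2,2'-bipyridine)bromofluorotin(IV) bromide

The 2 bromide counter-ions carry a total charge of -2, so each complex ion is 2+.
Ligand charges: 1×fluoro (-1 each), 1×bromo (-1 each), 2×2,2'-bipyridine (neutral); total -2. So Sn + (-2) = 2+, giving Sn = +4.
Ligands are named alphabetically: bipyridine before bromo before fluoro.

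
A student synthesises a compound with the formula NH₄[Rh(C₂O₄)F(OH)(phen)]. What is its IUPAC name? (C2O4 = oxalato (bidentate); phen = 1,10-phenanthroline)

ammonium fluorohydroxooxalato(1,10-phenanthroline)rhodate(III)

The 1 ammonium counter-ion carries a total charge of +1, so each complex ion is 1−.
Ligand charges: 1×oxalato (-2 each), 1×hydroxo (-1 each), 1×1,10-phenanthroline (neutral), 1×fluoro (-1 each); total -4. So Rh + (-4) = 1−, giving Rh = +3.
The complex ion is anionic, so rhodium takes the -ate form rhodate(III).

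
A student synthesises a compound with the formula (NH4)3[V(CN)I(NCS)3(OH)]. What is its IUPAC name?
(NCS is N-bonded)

The 3 ammonium counter-ions carry a total charge of +3, so each complex ion is 3−.
Ligand charges: 1×iodo (-1 each), 1×hydroxo (-1 each), 1×cyano (-1 each), 3×isothiocyanato (-1 each); total -6. So V + (-6) = 3−, giving V = +3.
The complex ion is anionic, so vanadium takes the -ate form vanadate(III).

ammonium cyanohydroxoiodotriisothiocyanatovanadate(III)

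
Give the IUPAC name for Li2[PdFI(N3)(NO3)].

The 2 lithium counter-ions carry a total charge of +2, so each complex ion is 2−.
Ligand charges: 1×fluoro (-1 each), 1×azido (-1 each), 1×nitrato (-1 each), 1×iodo (-1 each); total -4. So Pd + (-4) = 2−, giving Pd = +2.
Ligands are named alphabetically: azido before fluoro before iodo before nitrato.
The complex ion is anionic, so palladium takes the -ate form palladate(II).

lithium azidofluoroiodonitratopalladate(II)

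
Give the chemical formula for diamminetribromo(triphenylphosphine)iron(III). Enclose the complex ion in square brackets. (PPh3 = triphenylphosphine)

[FeBr3(NH3)2(PPh3)]

Ligands: 1 triphenylphosphine (PPh3, neutral), 3 bromo (Br, -1), 2 ammine (NH3, neutral). Ligand charge sum = -3.
With Fe in oxidation state +3, the complex ion is [Fe...].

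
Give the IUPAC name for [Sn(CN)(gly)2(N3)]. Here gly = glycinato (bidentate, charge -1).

There is no counter-ion, so the complex is neutral overall.
Ligand charges: 1×azido (-1 each), 2×glycinato (-1 each), 1×cyano (-1 each); total -4. So Sn + (-4) = 0, giving Sn = +4.
Ligands are named alphabetically: azido before cyano before glycinato.

azidocyanobis(glycinato)tin(IV)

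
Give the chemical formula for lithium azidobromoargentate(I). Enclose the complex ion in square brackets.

Li[AgBr(N3)]

Ligands: 1 bromo (Br, -1), 1 azido (N3, -1). Ligand charge sum = -2.
With Ag in oxidation state +1, the complex ion is [Ag...]^1−.
Charge balance with lithium (+1) requires 1 complex ion per 1 lithium.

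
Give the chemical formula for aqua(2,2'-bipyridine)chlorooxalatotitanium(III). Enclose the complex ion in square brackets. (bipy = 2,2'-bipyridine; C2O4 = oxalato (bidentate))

[Ti(bipy)(C2O4)Cl(H2O)]

Ligands: 1 2,2'-bipyridine (bipy, neutral), 1 aqua (H2O, neutral), 1 oxalato (C2O4, -2), 1 chloro (Cl, -1). Ligand charge sum = -3.
With Ti in oxidation state +3, the complex ion is [Ti...].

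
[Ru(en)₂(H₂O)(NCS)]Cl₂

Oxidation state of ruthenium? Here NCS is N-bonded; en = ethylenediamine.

+3

2 chloride outside the brackets (-1 each) → the complex ion is 2+.
Ligand charges: 1×NCS = -1; 1×H2O neutral; 2×en neutral; sum -1.
Ru + (-1) = 2+ ⇒ Ru is +3.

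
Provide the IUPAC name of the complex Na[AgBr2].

sodium dibromoargentate(I)

The 1 sodium counter-ion carries a total charge of +1, so each complex ion is 1−.
Ligand charges: 2×bromo (-1 each); total -2. So Ag + (-2) = 1−, giving Ag = +1.
The complex ion is anionic, so silver takes the -ate form argentate(I).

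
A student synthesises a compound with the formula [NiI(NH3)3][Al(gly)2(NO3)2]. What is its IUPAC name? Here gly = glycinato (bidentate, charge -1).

triammineiodonickel(II) bis(glycinato)dinitratoaluminate(III)

Aluminium is always +3 in its complexes; the anion's ligand charges sum to -4, so the complex anion is 1−.
A 1:1 salt means the cation carries the equal and opposite charge, 1+.
Cation: ligand charges sum to -1; for the ion to be 1+, Ni = +2.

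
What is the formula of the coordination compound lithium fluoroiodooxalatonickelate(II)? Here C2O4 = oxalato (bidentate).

Ligands: 1 iodo (I, -1), 1 fluoro (F, -1), 1 oxalato (C2O4, -2). Ligand charge sum = -4.
With Ni in oxidation state +2, the complex ion is [Ni...]^2−.
Charge balance with lithium (+1) requires 1 complex ion per 2 lithium.

Li2[Ni(C2O4)FI]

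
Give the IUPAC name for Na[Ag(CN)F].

sodium cyanofluoroargentate(I)

The 1 sodium counter-ion carries a total charge of +1, so each complex ion is 1−.
Ligand charges: 1×fluoro (-1 each), 1×cyano (-1 each); total -2. So Ag + (-2) = 1−, giving Ag = +1.
The complex ion is anionic, so silver takes the -ate form argentate(I).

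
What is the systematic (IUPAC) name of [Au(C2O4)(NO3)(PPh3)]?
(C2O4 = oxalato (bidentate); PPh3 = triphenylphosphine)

nitratooxalato(triphenylphosphine)gold(III)

There is no counter-ion, so the complex is neutral overall.
Ligand charges: 1×oxalato (-2 each), 1×triphenylphosphine (neutral), 1×nitrato (-1 each); total -3. So Au + (-3) = 0, giving Au = +3.
Ligands are named alphabetically: nitrato before oxalato before triphenylphosphine.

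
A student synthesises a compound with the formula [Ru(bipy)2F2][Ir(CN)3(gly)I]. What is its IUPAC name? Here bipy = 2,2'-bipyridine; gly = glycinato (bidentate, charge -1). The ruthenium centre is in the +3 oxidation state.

bis(2,2'-bipyridine)difluororuthenium(III) tricyano(glycinato)iodoiridate(IV)

Ru is given as +3; the cation's ligand charges sum to -2, so the complex cation is 1+.
A 1:1 salt means the anion carries the equal and opposite charge, 1−.
Anion: ligand charges sum to -5; for the ion to be 1−, Ir = +4.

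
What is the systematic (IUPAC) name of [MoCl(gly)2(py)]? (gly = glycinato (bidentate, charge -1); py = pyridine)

There is no counter-ion, so the complex is neutral overall.
Ligand charges: 2×glycinato (-1 each), 1×pyridine (neutral), 1×chloro (-1 each); total -3. So Mo + (-3) = 0, giving Mo = +3.
Ligands are named alphabetically: chloro before glycinato before pyridine.

chlorobis(glycinato)(pyridine)molybdenum(III)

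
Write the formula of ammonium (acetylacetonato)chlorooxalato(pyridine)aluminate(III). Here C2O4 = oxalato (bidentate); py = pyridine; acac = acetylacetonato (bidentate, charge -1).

NH4[Al(acac)(C2O4)Cl(py)]

Ligands: 1 oxalato (C2O4, -2), 1 chloro (Cl, -1), 1 pyridine (py, neutral), 1 acetylacetonato (acac, -1). Ligand charge sum = -4.
Charge balance with ammonium (+1) requires 1 complex ion per 1 ammonium.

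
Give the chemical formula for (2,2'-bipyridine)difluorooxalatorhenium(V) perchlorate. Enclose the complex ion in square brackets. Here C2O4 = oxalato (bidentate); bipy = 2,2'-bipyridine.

[Re(bipy)(C2O4)F2]ClO4

Ligands: 2 fluoro (F, -1), 1 oxalato (C2O4, -2), 1 2,2'-bipyridine (bipy, neutral). Ligand charge sum = -4.
Charge balance with perchlorate (-1) requires 1 complex ion per 1 perchlorate.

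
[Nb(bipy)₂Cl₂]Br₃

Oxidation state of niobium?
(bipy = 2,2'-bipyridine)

3 bromide outside the brackets (-1 each) → the complex ion is 3+.
Ligand charges: 2×Cl = -2; 2×bipy neutral; sum -2.
Nb + (-2) = 3+ ⇒ Nb is +5.

+5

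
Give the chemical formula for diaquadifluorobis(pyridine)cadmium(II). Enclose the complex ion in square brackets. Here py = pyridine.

Ligands: 2 fluoro (F, -1), 2 aqua (H2O, neutral), 2 pyridine (py, neutral). Ligand charge sum = -2.
With Cd in oxidation state +2, the complex ion is [Cd...].

[CdF2(H2O)2(py)2]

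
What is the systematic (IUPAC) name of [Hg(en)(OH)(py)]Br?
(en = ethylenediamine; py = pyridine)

The 1 bromide counter-ion carries a total charge of -1, so each complex ion is 1+.
Ligand charges: 1×ethylenediamine (neutral), 1×pyridine (neutral), 1×hydroxo (-1 each); total -1. So Hg + (-1) = 1+, giving Hg = +2.
Ligands are named alphabetically: ethylenediamine before hydroxo before pyridine.

(ethylenediamine)hydroxo(pyridine)mercury(II) bromide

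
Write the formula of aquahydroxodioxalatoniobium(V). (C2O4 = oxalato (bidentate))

[Nb(C2O4)2(H2O)(OH)]

Ligands: 1 hydroxo (OH, -1), 1 aqua (H2O, neutral), 2 oxalato (C2O4, -2). Ligand charge sum = -5.
With Nb in oxidation state +5, the complex ion is [Nb...].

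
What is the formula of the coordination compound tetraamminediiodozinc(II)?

[ZnI2(NH3)4]

Ligands: 2 iodo (I, -1), 4 ammine (NH3, neutral). Ligand charge sum = -2.
With Zn in oxidation state +2, the complex ion is [Zn...].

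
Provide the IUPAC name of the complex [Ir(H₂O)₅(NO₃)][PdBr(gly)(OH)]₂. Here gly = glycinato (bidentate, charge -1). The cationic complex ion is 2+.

pentaaquanitratoiridium(III) bromo(glycinato)hydroxopalladate(II)

The complex cation is given as 2+; its ligand charges sum to -1, so Ir = +3.
With 2 anions per cation, each anion must be 2/2 = 1−.
Anion: ligand charges sum to -3; for the ion to be 1−, Pd = +2.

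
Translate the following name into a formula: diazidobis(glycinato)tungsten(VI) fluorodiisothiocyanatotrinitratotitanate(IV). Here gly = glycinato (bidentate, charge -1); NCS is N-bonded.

[W(gly)2(N3)2][TiF(NCS)2(NO3)3]

Cation [W…]: ligand charges -4, W(VI) ⇒ ion charge 2+.
Anion [Ti…]: ligand charges -6, Ti(IV) ⇒ ion charge 2−.
One 2+ cation balances one 2− anion.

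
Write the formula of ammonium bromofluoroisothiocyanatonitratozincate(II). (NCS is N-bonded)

Ligands: 1 bromo (Br, -1), 1 isothiocyanato (NCS, -1), 1 fluoro (F, -1), 1 nitrato (NO3, -1). Ligand charge sum = -4.
With Zn in oxidation state +2, the complex ion is [Zn...]^2−.
Charge balance with ammonium (+1) requires 1 complex ion per 2 ammonium.

(NH4)2[ZnBrF(NCS)(NO3)]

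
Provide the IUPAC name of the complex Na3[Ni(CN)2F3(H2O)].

sodium aquadicyanotrifluoronickelate(II)

The 3 sodium counter-ions carry a total charge of +3, so each complex ion is 3−.
Ligand charges: 3×fluoro (-1 each), 2×cyano (-1 each), 1×aqua (neutral); total -5. So Ni + (-5) = 3−, giving Ni = +2.
The complex ion is anionic, so nickel takes the -ate form nickelate(II).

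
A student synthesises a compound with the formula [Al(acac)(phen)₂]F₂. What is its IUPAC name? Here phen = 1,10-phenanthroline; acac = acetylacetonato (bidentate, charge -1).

(acetylacetonato)bis(1,10-phenanthroline)aluminium(III) fluoride

The 2 fluoride counter-ions carry a total charge of -2, so each complex ion is 2+.
Ligand charges: 2×1,10-phenanthroline (neutral), 1×acetylacetonato (-1 each); total -1. So Al + (-1) = 2+, giving Al = +3.
Ligands are named alphabetically: acetylacetonato before phenanthroline.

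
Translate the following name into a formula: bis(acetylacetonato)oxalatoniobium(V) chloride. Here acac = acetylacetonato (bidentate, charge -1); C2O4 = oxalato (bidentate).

Ligands: 2 acetylacetonato (acac, -1), 1 oxalato (C2O4, -2). Ligand charge sum = -4.
Charge balance with chloride (-1) requires 1 complex ion per 1 chloride.

[Nb(acac)2(C2O4)]Cl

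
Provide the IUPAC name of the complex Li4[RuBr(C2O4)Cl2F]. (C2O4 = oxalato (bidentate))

lithium bromodichlorofluorooxalatoruthenate(II)

The 4 lithium counter-ions carry a total charge of +4, so each complex ion is 4−.
Ligand charges: 1×fluoro (-1 each), 1×bromo (-1 each), 1×oxalato (-2 each), 2×chloro (-1 each); total -6. So Ru + (-6) = 4−, giving Ru = +2.
Ligands are named alphabetically: bromo before chloro before fluoro before oxalato.
The complex ion is anionic, so ruthenium takes the -ate form ruthenate(II).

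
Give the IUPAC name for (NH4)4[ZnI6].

ammonium hexaiodozincate(II)

The 4 ammonium counter-ions carry a total charge of +4, so each complex ion is 4−.
Ligand charges: 6×iodo (-1 each); total -6. So Zn + (-6) = 4−, giving Zn = +2.
The complex ion is anionic, so zinc takes the -ate form zincate(II).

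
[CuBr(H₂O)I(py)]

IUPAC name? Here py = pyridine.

aquabromoiodo(pyridine)copper(II)

There is no counter-ion, so the complex is neutral overall.
Ligand charges: 1×bromo (-1 each), 1×pyridine (neutral), 1×aqua (neutral), 1×iodo (-1 each); total -2. So Cu + (-2) = 0, giving Cu = +2.
Ligands are named alphabetically: aqua before bromo before iodo before pyridine.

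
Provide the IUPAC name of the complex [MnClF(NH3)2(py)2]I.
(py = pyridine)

diamminechlorofluorobis(pyridine)manganese(III) iodide

The 1 iodide counter-ion carries a total charge of -1, so each complex ion is 1+.
Ligand charges: 1×fluoro (-1 each), 2×ammine (neutral), 1×chloro (-1 each), 2×pyridine (neutral); total -2. So Mn + (-2) = 1+, giving Mn = +3.
Ligands are named alphabetically: ammine before chloro before fluoro before pyridine.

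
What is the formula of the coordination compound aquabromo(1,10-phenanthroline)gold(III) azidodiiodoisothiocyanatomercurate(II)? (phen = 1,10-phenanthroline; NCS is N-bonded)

Cation [Au…]: ligand charges -1, Au(III) ⇒ ion charge 2+.
Anion [Hg…]: ligand charges -4, Hg(II) ⇒ ion charge 2−.

[AuBr(H2O)(phen)][HgI2(N3)(NCS)]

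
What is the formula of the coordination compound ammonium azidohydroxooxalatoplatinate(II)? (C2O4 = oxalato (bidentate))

(NH4)2[Pt(C2O4)(N3)(OH)]

Ligands: 1 azido (N3, -1), 1 hydroxo (OH, -1), 1 oxalato (C2O4, -2). Ligand charge sum = -4.
Charge balance with ammonium (+1) requires 1 complex ion per 2 ammonium.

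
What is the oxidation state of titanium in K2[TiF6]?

+4

2 potassium outside the brackets (+1 each) → the complex ion is 2−.
Ligand charges: 6×F = -6; sum -6.
Ti + (-6) = 2− ⇒ Ti is +4.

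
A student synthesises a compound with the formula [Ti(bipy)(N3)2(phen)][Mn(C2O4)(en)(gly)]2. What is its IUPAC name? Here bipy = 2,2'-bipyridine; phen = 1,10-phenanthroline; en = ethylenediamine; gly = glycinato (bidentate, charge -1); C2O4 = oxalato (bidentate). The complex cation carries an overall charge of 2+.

Both ions are complex: the cation is named first with the plain metal name, the anion second with the -ate form; each ion's ligands are alphabetised independently.
The complex cation is given as 2+; its ligand charges sum to -2, so Ti = +4.
With 2 anions per cation, each anion must be 2/2 = 1−.
Anion: ligand charges sum to -3; for the ion to be 1−, Mn = +2.

diazido(2,2'-bipyridine)(1,10-phenanthroline)titanium(IV) (ethylenediamine)(glycinato)oxalatomanganate(II)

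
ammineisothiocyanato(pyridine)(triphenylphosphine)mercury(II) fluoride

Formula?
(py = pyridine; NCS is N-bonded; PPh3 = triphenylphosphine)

Ligands: 1 ammine (NH3, neutral), 1 pyridine (py, neutral), 1 isothiocyanato (NCS, -1), 1 triphenylphosphine (PPh3, neutral). Ligand charge sum = -1.
Charge balance with fluoride (-1) requires 1 complex ion per 1 fluoride.

[Hg(NCS)(NH3)(PPh3)(py)]F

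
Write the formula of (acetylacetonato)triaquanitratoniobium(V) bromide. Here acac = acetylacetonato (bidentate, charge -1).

Ligands: 3 aqua (H2O, neutral), 1 acetylacetonato (acac, -1), 1 nitrato (NO3, -1). Ligand charge sum = -2.
Charge balance with bromide (-1) requires 1 complex ion per 3 bromide.

[Nb(acac)(H2O)3(NO3)]Br3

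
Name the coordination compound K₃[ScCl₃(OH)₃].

The 3 potassium counter-ions carry a total charge of +3, so each complex ion is 3−.
Ligand charges: 3×hydroxo (-1 each), 3×chloro (-1 each); total -6. So Sc + (-6) = 3−, giving Sc = +3.
Ligands are named alphabetically: chloro before hydroxo.
The complex ion is anionic, so scandium takes the -ate form scandate(III).

potassium trichlorotrihydroxoscandate(III)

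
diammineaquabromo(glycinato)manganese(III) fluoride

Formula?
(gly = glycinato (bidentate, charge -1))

Ligands: 2 ammine (NH3, neutral), 1 bromo (Br, -1), 1 aqua (H2O, neutral), 1 glycinato (gly, -1). Ligand charge sum = -2.
With Mn in oxidation state +3, the complex ion is [Mn...]^1+.
Charge balance with fluoride (-1) requires 1 complex ion per 1 fluoride.

[MnBr(gly)(H2O)(NH3)2]F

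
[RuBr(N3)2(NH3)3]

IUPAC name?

There is no counter-ion, so the complex is neutral overall.
Ligand charges: 2×azido (-1 each), 1×bromo (-1 each), 3×ammine (neutral); total -3. So Ru + (-3) = 0, giving Ru = +3.
Ligands are named alphabetically: ammine before azido before bromo.

triamminediazidobromoruthenium(III)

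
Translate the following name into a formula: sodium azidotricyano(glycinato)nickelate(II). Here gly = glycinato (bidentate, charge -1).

Na3[Ni(CN)3(gly)(N3)]

Ligands: 1 glycinato (gly, -1), 1 azido (N3, -1), 3 cyano (CN, -1). Ligand charge sum = -5.
Charge balance with sodium (+1) requires 1 complex ion per 3 sodium.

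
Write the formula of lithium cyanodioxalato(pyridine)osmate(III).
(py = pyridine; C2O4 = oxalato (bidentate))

Li2[Os(C2O4)2(CN)(py)]

Ligands: 1 pyridine (py, neutral), 2 oxalato (C2O4, -2), 1 cyano (CN, -1). Ligand charge sum = -5.
Charge balance with lithium (+1) requires 1 complex ion per 2 lithium.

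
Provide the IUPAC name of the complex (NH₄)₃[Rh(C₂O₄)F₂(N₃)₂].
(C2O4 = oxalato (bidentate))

The 3 ammonium counter-ions carry a total charge of +3, so each complex ion is 3−.
Ligand charges: 2×azido (-1 each), 2×fluoro (-1 each), 1×oxalato (-2 each); total -6. So Rh + (-6) = 3−, giving Rh = +3.
Ligands are named alphabetically: azido before fluoro before oxalato.
The complex ion is anionic, so rhodium takes the -ate form rhodate(III).

ammonium diazidodifluorooxalatorhodate(III)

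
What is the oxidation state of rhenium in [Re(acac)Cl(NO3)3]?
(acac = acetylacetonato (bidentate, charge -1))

+5

No counter-ion: the bracketed complex is neutral.
Ligand charges: 1×Cl = -1; 1×acac = -1; 3×NO3 = -3; sum -5.
Re + (-5) = 0 ⇒ Re is +5.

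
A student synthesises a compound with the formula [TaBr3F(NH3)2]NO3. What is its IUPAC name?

diamminetribromofluorotantalum(V) nitrate

The 1 nitrate counter-ion carries a total charge of -1, so each complex ion is 1+.
Ligand charges: 1×fluoro (-1 each), 3×bromo (-1 each), 2×ammine (neutral); total -4. So Ta + (-4) = 1+, giving Ta = +5.
Ligands are named alphabetically: ammine before bromo before fluoro.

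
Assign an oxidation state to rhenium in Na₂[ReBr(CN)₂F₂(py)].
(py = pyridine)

+3

2 sodium outside the brackets (+1 each) → the complex ion is 2−.
Ligand charges: 2×CN = -2; 2×F = -2; 1×Br = -1; 1×py neutral; sum -5.
Re + (-5) = 2− ⇒ Re is +3.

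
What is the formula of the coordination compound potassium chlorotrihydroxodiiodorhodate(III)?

Ligands: 1 chloro (Cl, -1), 2 iodo (I, -1), 3 hydroxo (OH, -1). Ligand charge sum = -6.
Charge balance with potassium (+1) requires 1 complex ion per 3 potassium.

K3[RhClI2(OH)3]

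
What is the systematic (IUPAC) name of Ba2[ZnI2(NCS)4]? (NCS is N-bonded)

The 2 barium counter-ions carry a total charge of +4, so each complex ion is 4−.
Ligand charges: 4×isothiocyanato (-1 each), 2×iodo (-1 each); total -6. So Zn + (-6) = 4−, giving Zn = +2.
The complex ion is anionic, so zinc takes the -ate form zincate(II).

barium diiodotetraisothiocyanatozincate(II)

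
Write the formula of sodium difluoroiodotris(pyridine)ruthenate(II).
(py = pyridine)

Na[RuF2I(py)3]

Ligands: 3 pyridine (py, neutral), 2 fluoro (F, -1), 1 iodo (I, -1). Ligand charge sum = -3.
Charge balance with sodium (+1) requires 1 complex ion per 1 sodium.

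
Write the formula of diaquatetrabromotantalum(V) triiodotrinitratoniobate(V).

[TaBr4(H2O)2][NbI3(NO3)3]

Cation [Ta…]: ligand charges -4, Ta(V) ⇒ ion charge 1+.
Anion [Nb…]: ligand charges -6, Nb(V) ⇒ ion charge 1−.
One 1+ cation balances one 1− anion.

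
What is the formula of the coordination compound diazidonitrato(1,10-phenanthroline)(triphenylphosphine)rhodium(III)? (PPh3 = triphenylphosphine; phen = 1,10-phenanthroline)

[Rh(N3)2(NO3)(phen)(PPh3)]

Ligands: 2 azido (N3, -1), 1 triphenylphosphine (PPh3, neutral), 1 1,10-phenanthroline (phen, neutral), 1 nitrato (NO3, -1). Ligand charge sum = -3.
With Rh in oxidation state +3, the complex ion is [Rh...].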